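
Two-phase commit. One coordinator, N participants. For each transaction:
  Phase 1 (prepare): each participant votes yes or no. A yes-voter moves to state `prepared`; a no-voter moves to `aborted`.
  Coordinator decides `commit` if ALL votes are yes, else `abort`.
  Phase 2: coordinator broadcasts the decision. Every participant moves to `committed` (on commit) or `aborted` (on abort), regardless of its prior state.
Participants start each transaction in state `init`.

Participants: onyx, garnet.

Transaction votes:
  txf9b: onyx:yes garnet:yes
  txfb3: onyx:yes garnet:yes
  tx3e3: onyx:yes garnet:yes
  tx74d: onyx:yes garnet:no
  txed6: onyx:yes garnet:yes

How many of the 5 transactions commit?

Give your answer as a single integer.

txf9b: all yes -> commit (commits=1)
txfb3: all yes -> commit (commits=2)
tx3e3: all yes -> commit (commits=3)
tx74d: no from garnet -> abort (commits=3)
txed6: all yes -> commit (commits=4)

Answer: 4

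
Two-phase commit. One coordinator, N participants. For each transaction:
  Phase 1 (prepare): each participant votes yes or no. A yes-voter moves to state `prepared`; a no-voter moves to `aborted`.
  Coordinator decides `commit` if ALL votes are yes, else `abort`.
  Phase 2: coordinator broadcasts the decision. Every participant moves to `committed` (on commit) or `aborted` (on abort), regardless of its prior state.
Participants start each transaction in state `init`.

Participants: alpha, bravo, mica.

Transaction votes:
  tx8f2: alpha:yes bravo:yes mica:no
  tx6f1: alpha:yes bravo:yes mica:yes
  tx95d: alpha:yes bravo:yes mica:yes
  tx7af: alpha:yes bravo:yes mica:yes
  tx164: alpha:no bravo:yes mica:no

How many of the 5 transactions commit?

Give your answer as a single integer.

tx8f2: no from mica -> abort (commits=0)
tx6f1: all yes -> commit (commits=1)
tx95d: all yes -> commit (commits=2)
tx7af: all yes -> commit (commits=3)
tx164: no from alpha, mica -> abort (commits=3)

Answer: 3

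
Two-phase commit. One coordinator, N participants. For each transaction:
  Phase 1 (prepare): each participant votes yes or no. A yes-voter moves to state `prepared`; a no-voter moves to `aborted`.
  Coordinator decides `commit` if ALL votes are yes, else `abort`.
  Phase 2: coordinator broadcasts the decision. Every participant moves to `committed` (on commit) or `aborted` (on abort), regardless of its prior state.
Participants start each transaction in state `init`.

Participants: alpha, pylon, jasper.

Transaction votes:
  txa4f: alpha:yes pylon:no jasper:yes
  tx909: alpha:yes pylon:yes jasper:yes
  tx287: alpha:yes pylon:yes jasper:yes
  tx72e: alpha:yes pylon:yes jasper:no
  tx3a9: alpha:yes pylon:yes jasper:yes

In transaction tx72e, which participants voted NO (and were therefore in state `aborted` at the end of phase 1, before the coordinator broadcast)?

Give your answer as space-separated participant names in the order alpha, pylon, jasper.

Txn tx72e phase 1: alpha yes -> prepared; pylon yes -> prepared; jasper no -> aborted

Answer: jasper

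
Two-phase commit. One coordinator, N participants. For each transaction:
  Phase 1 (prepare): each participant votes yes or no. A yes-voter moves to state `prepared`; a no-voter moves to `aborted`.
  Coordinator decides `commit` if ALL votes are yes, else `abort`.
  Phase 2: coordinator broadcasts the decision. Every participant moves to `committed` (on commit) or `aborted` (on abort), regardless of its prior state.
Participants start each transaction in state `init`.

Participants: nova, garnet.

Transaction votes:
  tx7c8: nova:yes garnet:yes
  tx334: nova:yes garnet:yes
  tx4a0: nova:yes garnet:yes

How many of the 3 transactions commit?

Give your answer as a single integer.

Answer: 3

Derivation:
tx7c8: all yes -> commit (commits=1)
tx334: all yes -> commit (commits=2)
tx4a0: all yes -> commit (commits=3)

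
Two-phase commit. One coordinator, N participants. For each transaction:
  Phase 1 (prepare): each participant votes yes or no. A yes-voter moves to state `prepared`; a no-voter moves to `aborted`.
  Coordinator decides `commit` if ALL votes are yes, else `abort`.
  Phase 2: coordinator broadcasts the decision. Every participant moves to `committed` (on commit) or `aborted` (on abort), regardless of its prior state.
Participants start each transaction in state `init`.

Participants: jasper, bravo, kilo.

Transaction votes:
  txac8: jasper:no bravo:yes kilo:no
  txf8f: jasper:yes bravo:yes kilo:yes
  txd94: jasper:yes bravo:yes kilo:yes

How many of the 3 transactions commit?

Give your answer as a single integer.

txac8: no from jasper, kilo -> abort (commits=0)
txf8f: all yes -> commit (commits=1)
txd94: all yes -> commit (commits=2)

Answer: 2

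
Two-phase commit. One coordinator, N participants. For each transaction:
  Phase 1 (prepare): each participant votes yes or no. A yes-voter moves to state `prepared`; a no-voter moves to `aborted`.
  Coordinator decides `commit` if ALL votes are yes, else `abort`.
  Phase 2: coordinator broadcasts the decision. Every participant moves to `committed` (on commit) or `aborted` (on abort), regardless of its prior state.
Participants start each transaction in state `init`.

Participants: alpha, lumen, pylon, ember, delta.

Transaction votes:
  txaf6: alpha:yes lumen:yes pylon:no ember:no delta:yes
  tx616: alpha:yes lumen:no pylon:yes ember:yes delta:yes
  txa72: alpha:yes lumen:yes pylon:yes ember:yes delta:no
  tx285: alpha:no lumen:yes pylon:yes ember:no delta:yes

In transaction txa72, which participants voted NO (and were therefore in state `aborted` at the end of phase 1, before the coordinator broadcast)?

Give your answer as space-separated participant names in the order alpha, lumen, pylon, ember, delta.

Txn txa72 phase 1: alpha yes -> prepared; lumen yes -> prepared; pylon yes -> prepared; ember yes -> prepared; delta no -> aborted

Answer: delta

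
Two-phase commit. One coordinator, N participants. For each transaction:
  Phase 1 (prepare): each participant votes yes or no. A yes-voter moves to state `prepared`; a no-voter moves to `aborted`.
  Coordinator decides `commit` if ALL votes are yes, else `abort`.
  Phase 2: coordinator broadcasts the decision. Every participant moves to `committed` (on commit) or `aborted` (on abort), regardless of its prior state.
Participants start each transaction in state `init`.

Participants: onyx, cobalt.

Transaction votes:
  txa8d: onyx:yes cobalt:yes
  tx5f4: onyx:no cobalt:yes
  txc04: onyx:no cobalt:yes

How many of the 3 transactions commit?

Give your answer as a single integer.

txa8d: all yes -> commit (commits=1)
tx5f4: no from onyx -> abort (commits=1)
txc04: no from onyx -> abort (commits=1)

Answer: 1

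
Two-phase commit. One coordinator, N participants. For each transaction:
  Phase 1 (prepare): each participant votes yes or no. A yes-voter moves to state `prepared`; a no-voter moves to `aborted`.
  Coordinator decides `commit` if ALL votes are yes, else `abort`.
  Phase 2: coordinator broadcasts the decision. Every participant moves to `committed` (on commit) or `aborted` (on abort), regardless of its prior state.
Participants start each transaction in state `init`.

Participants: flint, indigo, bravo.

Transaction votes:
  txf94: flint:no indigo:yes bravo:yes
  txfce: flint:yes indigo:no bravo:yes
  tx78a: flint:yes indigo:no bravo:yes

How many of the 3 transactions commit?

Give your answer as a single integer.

Answer: 0

Derivation:
txf94: no from flint -> abort (commits=0)
txfce: no from indigo -> abort (commits=0)
tx78a: no from indigo -> abort (commits=0)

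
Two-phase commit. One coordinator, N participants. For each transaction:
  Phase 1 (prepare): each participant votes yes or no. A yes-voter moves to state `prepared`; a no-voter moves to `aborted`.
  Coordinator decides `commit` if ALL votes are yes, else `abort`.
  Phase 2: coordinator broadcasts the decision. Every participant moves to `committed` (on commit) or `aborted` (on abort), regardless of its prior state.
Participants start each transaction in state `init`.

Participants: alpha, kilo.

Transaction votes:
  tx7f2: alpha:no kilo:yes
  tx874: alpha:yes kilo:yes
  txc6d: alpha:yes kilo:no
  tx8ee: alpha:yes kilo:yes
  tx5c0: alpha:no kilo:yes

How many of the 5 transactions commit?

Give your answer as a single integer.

Answer: 2

Derivation:
tx7f2: no from alpha -> abort (commits=0)
tx874: all yes -> commit (commits=1)
txc6d: no from kilo -> abort (commits=1)
tx8ee: all yes -> commit (commits=2)
tx5c0: no from alpha -> abort (commits=2)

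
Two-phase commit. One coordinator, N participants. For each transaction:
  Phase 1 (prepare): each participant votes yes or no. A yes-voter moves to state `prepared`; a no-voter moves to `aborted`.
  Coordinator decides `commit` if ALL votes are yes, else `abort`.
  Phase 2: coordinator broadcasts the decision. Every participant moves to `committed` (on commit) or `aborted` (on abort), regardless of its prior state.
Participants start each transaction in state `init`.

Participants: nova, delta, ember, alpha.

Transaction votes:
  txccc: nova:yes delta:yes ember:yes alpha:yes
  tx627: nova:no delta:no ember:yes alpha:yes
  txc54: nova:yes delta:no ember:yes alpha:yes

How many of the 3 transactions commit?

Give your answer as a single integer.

Answer: 1

Derivation:
txccc: all yes -> commit (commits=1)
tx627: no from nova, delta -> abort (commits=1)
txc54: no from delta -> abort (commits=1)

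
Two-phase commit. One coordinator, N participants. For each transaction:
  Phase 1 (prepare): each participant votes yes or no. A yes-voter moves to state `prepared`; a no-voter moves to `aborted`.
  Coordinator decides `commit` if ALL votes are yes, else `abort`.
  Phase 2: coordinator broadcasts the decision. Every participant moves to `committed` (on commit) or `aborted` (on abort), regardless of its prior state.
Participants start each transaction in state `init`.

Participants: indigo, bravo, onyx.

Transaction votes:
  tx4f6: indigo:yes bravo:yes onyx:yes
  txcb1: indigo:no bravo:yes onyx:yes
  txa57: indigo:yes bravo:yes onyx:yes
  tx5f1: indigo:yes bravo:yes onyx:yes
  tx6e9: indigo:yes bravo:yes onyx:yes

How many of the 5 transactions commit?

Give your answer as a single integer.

tx4f6: all yes -> commit (commits=1)
txcb1: no from indigo -> abort (commits=1)
txa57: all yes -> commit (commits=2)
tx5f1: all yes -> commit (commits=3)
tx6e9: all yes -> commit (commits=4)

Answer: 4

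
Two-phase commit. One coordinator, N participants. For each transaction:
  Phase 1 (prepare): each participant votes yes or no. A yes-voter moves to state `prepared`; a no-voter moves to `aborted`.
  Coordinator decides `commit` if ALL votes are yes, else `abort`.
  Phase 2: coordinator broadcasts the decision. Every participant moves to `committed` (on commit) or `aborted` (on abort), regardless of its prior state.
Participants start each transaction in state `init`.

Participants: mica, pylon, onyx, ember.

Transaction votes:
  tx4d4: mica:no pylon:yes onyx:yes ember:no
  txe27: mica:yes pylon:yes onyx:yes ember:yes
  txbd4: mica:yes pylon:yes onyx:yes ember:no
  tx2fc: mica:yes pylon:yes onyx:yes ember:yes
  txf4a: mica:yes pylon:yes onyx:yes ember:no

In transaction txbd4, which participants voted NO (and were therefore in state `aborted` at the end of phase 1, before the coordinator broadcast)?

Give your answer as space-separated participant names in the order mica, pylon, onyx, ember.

Txn txbd4 phase 1: mica yes -> prepared; pylon yes -> prepared; onyx yes -> prepared; ember no -> aborted

Answer: ember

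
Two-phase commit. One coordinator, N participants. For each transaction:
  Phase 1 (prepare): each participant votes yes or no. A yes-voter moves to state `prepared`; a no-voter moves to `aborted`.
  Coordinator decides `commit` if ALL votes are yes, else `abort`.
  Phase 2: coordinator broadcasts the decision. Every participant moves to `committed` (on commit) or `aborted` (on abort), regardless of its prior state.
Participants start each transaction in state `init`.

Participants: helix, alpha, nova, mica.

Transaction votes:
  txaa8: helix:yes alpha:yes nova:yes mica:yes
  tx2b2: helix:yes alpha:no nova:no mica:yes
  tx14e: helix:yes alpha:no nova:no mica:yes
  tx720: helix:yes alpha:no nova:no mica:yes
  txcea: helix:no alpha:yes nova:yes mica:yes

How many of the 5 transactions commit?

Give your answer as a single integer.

txaa8: all yes -> commit (commits=1)
tx2b2: no from alpha, nova -> abort (commits=1)
tx14e: no from alpha, nova -> abort (commits=1)
tx720: no from alpha, nova -> abort (commits=1)
txcea: no from helix -> abort (commits=1)

Answer: 1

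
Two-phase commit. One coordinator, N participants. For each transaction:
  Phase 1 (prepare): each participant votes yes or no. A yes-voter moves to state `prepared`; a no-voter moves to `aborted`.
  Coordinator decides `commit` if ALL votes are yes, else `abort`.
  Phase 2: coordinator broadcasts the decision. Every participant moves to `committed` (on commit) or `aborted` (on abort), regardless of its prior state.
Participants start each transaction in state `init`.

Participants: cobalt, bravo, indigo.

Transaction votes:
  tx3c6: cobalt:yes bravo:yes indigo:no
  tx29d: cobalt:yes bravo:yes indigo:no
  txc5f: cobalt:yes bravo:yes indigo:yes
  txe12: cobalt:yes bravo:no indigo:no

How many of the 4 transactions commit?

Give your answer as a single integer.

Answer: 1

Derivation:
tx3c6: no from indigo -> abort (commits=0)
tx29d: no from indigo -> abort (commits=0)
txc5f: all yes -> commit (commits=1)
txe12: no from bravo, indigo -> abort (commits=1)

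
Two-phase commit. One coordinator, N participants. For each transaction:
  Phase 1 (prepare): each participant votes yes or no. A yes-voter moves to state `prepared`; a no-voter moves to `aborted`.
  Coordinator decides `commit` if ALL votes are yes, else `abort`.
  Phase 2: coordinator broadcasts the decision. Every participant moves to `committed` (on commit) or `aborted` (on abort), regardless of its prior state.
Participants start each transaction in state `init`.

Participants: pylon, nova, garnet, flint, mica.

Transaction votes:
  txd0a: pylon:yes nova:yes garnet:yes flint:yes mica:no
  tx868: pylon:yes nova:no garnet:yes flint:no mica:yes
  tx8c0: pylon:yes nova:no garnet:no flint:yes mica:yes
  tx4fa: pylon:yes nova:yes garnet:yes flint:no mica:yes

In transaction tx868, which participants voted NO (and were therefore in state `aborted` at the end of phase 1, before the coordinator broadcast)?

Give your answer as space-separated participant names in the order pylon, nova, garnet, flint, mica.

Answer: nova flint

Derivation:
Txn tx868 phase 1: pylon yes -> prepared; nova no -> aborted; garnet yes -> prepared; flint no -> aborted; mica yes -> prepared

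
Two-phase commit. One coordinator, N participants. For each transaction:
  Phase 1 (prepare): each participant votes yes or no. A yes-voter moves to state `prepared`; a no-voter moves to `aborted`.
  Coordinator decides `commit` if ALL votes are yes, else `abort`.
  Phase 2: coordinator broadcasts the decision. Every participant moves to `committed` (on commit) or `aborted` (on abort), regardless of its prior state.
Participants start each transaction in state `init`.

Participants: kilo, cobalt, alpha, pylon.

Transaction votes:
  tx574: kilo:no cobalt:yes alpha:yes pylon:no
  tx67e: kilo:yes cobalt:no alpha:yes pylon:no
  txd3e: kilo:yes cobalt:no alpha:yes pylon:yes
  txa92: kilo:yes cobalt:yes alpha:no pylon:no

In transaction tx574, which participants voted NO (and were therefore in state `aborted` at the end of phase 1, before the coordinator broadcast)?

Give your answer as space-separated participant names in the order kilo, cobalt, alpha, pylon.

Txn tx574 phase 1: kilo no -> aborted; cobalt yes -> prepared; alpha yes -> prepared; pylon no -> aborted

Answer: kilo pylon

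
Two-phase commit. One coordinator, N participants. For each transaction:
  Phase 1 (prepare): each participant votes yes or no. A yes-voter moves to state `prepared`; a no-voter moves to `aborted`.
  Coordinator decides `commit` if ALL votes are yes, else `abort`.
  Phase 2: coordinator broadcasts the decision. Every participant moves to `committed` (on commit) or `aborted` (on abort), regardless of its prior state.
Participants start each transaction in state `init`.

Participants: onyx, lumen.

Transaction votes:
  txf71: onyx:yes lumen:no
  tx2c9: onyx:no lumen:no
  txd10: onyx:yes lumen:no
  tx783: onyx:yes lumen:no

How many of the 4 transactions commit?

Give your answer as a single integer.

Answer: 0

Derivation:
txf71: no from lumen -> abort (commits=0)
tx2c9: no from onyx, lumen -> abort (commits=0)
txd10: no from lumen -> abort (commits=0)
tx783: no from lumen -> abort (commits=0)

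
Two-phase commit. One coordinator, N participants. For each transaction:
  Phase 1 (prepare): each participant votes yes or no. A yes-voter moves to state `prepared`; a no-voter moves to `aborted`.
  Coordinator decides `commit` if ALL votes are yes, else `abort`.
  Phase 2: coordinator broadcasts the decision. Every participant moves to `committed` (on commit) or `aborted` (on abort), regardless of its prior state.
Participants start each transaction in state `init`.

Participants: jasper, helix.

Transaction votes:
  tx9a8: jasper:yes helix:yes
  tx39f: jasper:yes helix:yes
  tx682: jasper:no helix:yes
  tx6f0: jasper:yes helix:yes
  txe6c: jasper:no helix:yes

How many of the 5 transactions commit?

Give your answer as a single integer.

tx9a8: all yes -> commit (commits=1)
tx39f: all yes -> commit (commits=2)
tx682: no from jasper -> abort (commits=2)
tx6f0: all yes -> commit (commits=3)
txe6c: no from jasper -> abort (commits=3)

Answer: 3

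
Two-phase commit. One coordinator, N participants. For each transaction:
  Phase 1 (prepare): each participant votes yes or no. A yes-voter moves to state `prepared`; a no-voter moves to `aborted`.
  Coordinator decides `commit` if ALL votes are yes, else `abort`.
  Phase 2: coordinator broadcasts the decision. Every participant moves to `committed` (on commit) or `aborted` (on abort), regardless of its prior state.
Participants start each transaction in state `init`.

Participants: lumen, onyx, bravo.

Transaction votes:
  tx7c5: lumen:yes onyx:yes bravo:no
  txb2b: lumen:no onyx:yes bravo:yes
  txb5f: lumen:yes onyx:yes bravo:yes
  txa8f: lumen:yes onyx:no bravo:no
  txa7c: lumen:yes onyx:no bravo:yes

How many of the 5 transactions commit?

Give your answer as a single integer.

tx7c5: no from bravo -> abort (commits=0)
txb2b: no from lumen -> abort (commits=0)
txb5f: all yes -> commit (commits=1)
txa8f: no from onyx, bravo -> abort (commits=1)
txa7c: no from onyx -> abort (commits=1)

Answer: 1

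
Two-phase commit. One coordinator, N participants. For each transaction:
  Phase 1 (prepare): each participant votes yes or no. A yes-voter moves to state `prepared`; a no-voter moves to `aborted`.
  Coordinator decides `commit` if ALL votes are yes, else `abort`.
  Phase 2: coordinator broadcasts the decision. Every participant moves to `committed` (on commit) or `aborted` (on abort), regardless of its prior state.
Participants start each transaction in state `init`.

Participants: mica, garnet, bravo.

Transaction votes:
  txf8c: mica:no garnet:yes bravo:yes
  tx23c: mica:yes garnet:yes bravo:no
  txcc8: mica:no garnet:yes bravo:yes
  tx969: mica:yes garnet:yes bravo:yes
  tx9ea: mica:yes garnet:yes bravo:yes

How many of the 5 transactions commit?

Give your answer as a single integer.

Answer: 2

Derivation:
txf8c: no from mica -> abort (commits=0)
tx23c: no from bravo -> abort (commits=0)
txcc8: no from mica -> abort (commits=0)
tx969: all yes -> commit (commits=1)
tx9ea: all yes -> commit (commits=2)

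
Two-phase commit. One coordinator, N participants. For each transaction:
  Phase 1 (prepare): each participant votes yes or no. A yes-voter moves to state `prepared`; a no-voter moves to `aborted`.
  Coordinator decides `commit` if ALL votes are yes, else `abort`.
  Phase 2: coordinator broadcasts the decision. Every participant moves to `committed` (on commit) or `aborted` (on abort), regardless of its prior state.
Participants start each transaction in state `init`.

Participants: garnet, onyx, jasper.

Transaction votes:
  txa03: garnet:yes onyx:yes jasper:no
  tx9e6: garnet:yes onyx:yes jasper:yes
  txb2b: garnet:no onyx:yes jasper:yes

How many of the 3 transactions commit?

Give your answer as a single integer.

Answer: 1

Derivation:
txa03: no from jasper -> abort (commits=0)
tx9e6: all yes -> commit (commits=1)
txb2b: no from garnet -> abort (commits=1)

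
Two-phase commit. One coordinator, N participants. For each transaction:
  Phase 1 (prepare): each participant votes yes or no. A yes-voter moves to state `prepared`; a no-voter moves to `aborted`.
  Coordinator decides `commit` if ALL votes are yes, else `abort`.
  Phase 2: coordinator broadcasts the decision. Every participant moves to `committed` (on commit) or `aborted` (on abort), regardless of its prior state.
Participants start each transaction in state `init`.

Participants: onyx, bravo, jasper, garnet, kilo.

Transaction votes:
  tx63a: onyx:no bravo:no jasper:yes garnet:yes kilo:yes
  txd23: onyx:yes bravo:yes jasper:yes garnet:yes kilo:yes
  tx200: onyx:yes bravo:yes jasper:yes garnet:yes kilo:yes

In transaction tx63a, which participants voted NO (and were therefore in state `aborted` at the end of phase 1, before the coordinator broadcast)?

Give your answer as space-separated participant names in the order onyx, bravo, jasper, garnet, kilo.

Txn tx63a phase 1: onyx no -> aborted; bravo no -> aborted; jasper yes -> prepared; garnet yes -> prepared; kilo yes -> prepared

Answer: onyx bravo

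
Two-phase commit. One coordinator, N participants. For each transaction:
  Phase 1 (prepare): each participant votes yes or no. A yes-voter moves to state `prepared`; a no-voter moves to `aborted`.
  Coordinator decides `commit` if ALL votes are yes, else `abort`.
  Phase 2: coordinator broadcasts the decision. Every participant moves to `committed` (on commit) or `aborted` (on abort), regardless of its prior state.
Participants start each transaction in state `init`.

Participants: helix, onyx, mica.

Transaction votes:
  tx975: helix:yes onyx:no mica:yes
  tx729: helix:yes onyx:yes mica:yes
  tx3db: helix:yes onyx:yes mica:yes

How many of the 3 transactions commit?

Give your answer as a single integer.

tx975: no from onyx -> abort (commits=0)
tx729: all yes -> commit (commits=1)
tx3db: all yes -> commit (commits=2)

Answer: 2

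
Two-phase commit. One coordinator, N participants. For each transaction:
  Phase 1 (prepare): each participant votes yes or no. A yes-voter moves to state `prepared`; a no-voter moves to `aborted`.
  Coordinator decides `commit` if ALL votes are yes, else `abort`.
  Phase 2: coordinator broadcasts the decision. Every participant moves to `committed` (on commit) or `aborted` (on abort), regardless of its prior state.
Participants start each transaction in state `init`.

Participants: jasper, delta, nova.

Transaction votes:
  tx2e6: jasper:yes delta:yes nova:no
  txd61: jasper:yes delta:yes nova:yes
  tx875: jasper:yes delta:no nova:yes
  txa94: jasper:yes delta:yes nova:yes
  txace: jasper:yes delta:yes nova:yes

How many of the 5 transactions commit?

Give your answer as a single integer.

Answer: 3

Derivation:
tx2e6: no from nova -> abort (commits=0)
txd61: all yes -> commit (commits=1)
tx875: no from delta -> abort (commits=1)
txa94: all yes -> commit (commits=2)
txace: all yes -> commit (commits=3)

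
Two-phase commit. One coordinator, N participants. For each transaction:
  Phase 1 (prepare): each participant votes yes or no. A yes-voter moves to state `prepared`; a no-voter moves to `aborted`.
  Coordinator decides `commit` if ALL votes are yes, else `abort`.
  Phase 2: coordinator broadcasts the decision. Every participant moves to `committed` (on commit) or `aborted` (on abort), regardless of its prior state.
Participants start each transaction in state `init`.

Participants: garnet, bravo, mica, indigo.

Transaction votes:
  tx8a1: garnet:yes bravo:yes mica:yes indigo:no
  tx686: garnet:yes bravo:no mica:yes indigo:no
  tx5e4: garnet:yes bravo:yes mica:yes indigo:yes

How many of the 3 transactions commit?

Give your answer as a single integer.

tx8a1: no from indigo -> abort (commits=0)
tx686: no from bravo, indigo -> abort (commits=0)
tx5e4: all yes -> commit (commits=1)

Answer: 1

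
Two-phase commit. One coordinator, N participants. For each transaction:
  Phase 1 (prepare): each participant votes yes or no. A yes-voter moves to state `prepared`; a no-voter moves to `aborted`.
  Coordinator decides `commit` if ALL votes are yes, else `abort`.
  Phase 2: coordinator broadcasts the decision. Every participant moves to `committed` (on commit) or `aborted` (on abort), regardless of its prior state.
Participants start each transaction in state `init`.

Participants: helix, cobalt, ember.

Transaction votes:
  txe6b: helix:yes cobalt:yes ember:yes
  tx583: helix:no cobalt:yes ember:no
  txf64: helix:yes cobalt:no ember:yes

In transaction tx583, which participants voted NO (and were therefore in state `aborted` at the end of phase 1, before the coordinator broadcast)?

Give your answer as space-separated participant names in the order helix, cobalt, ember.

Answer: helix ember

Derivation:
Txn tx583 phase 1: helix no -> aborted; cobalt yes -> prepared; ember no -> aborted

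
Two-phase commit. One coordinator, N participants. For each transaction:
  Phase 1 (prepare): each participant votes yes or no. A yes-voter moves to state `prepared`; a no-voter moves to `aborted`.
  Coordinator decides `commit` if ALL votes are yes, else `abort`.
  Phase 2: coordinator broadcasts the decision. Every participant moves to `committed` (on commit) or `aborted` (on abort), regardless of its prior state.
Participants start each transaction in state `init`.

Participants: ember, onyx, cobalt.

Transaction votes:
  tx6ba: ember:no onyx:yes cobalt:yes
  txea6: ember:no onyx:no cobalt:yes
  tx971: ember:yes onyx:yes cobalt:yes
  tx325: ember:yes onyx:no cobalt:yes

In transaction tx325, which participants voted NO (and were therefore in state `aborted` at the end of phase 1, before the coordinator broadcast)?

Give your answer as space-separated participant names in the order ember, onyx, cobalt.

Txn tx325 phase 1: ember yes -> prepared; onyx no -> aborted; cobalt yes -> prepared

Answer: onyx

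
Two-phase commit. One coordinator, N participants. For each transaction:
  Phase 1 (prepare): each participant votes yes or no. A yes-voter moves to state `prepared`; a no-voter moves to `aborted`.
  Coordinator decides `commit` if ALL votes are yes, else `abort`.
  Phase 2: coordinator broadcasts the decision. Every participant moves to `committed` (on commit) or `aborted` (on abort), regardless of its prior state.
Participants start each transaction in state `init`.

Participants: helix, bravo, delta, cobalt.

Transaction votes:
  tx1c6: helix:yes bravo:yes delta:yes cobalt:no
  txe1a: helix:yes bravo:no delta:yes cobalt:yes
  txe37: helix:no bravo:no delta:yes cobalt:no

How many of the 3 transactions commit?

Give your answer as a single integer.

tx1c6: no from cobalt -> abort (commits=0)
txe1a: no from bravo -> abort (commits=0)
txe37: no from helix, bravo, cobalt -> abort (commits=0)

Answer: 0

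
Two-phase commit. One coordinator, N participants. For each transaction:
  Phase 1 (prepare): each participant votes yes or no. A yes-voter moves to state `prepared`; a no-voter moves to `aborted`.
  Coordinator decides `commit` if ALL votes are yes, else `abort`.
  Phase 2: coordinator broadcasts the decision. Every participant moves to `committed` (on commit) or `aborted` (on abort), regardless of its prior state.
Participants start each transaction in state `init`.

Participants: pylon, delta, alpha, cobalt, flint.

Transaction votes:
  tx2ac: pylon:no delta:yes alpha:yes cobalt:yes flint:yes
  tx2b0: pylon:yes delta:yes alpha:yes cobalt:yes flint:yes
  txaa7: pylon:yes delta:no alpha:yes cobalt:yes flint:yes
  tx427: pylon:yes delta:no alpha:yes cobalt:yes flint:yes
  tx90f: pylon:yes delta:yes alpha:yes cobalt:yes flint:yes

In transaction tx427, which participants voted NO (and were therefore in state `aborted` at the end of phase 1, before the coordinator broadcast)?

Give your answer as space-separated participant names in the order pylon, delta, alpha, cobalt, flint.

Txn tx427 phase 1: pylon yes -> prepared; delta no -> aborted; alpha yes -> prepared; cobalt yes -> prepared; flint yes -> prepared

Answer: delta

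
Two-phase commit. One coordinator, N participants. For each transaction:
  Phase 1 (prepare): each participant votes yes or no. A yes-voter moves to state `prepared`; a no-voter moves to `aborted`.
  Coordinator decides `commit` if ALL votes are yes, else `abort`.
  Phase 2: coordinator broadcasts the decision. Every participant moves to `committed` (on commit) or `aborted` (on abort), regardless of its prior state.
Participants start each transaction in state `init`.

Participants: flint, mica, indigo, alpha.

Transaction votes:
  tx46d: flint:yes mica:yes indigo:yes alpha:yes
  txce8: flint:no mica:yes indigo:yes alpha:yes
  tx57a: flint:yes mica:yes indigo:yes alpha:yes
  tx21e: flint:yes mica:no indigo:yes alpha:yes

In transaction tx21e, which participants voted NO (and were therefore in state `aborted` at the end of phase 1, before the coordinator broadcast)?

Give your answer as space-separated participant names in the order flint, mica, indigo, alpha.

Txn tx21e phase 1: flint yes -> prepared; mica no -> aborted; indigo yes -> prepared; alpha yes -> prepared

Answer: mica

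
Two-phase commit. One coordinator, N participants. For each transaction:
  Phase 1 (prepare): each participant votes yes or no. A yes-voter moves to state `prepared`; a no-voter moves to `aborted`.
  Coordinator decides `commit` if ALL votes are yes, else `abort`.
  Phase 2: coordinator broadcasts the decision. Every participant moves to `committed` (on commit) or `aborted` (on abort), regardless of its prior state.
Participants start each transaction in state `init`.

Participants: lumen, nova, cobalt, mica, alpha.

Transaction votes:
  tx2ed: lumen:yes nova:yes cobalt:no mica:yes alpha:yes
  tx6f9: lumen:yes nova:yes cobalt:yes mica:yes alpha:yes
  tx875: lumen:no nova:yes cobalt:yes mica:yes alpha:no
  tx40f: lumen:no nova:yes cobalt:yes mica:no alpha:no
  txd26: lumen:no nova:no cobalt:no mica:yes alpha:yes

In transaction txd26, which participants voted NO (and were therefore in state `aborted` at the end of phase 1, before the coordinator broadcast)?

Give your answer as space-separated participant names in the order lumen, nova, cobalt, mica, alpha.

Txn txd26 phase 1: lumen no -> aborted; nova no -> aborted; cobalt no -> aborted; mica yes -> prepared; alpha yes -> prepared

Answer: lumen nova cobalt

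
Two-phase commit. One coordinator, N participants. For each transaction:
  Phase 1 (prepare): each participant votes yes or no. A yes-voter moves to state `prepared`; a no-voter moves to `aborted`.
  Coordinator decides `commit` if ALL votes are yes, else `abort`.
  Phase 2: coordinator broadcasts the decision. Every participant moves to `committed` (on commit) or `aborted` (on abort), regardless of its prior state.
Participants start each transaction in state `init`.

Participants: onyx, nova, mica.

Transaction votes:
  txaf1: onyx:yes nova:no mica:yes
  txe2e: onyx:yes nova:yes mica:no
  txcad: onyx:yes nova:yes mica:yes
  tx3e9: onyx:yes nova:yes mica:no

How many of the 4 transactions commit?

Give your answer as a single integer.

txaf1: no from nova -> abort (commits=0)
txe2e: no from mica -> abort (commits=0)
txcad: all yes -> commit (commits=1)
tx3e9: no from mica -> abort (commits=1)

Answer: 1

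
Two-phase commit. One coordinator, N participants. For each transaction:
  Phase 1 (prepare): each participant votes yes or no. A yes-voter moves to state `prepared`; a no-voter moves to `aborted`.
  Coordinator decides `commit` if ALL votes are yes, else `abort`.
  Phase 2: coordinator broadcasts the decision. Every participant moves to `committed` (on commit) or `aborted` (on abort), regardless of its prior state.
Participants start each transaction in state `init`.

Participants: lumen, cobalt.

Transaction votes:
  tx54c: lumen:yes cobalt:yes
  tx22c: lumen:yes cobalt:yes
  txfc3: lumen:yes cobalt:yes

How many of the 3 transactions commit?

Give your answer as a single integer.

tx54c: all yes -> commit (commits=1)
tx22c: all yes -> commit (commits=2)
txfc3: all yes -> commit (commits=3)

Answer: 3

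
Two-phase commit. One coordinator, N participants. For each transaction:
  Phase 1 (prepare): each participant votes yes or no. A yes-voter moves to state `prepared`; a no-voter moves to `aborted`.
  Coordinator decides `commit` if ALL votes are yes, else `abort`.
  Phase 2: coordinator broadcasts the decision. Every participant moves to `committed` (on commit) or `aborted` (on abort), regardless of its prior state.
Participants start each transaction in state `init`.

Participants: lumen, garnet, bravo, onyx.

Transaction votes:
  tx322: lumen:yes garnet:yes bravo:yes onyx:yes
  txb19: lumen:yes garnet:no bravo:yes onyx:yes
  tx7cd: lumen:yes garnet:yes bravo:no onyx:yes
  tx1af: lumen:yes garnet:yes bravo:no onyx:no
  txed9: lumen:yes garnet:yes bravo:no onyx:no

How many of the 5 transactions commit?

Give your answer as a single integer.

Answer: 1

Derivation:
tx322: all yes -> commit (commits=1)
txb19: no from garnet -> abort (commits=1)
tx7cd: no from bravo -> abort (commits=1)
tx1af: no from bravo, onyx -> abort (commits=1)
txed9: no from bravo, onyx -> abort (commits=1)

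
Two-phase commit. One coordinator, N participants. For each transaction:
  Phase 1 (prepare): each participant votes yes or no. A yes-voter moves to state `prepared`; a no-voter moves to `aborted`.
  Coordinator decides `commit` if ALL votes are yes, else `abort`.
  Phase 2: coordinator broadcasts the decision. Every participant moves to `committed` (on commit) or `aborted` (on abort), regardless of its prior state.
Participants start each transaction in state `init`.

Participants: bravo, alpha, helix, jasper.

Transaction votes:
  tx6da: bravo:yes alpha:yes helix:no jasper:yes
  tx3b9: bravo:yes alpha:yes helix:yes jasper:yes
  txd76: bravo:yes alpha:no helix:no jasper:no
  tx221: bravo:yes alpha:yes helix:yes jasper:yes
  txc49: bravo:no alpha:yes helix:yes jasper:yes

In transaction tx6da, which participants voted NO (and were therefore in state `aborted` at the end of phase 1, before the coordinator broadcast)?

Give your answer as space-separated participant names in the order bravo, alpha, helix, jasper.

Txn tx6da phase 1: bravo yes -> prepared; alpha yes -> prepared; helix no -> aborted; jasper yes -> prepared

Answer: helix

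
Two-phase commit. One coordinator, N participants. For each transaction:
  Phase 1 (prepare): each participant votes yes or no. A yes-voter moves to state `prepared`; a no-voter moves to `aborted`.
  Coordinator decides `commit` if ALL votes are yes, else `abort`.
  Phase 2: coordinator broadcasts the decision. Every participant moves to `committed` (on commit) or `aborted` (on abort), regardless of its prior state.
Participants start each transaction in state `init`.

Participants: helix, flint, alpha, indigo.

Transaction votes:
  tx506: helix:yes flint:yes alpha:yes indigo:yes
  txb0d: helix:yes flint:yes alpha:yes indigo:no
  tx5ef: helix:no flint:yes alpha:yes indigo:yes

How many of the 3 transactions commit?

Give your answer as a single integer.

tx506: all yes -> commit (commits=1)
txb0d: no from indigo -> abort (commits=1)
tx5ef: no from helix -> abort (commits=1)

Answer: 1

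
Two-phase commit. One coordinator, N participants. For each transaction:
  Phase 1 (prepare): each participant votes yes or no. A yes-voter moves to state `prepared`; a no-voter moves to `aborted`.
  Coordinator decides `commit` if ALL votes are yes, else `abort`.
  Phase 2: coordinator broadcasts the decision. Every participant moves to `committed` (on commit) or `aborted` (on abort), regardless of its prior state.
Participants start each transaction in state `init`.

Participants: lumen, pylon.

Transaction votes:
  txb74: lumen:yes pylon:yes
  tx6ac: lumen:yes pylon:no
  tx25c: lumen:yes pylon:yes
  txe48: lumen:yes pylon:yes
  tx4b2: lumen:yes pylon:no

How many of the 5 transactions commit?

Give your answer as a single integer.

Answer: 3

Derivation:
txb74: all yes -> commit (commits=1)
tx6ac: no from pylon -> abort (commits=1)
tx25c: all yes -> commit (commits=2)
txe48: all yes -> commit (commits=3)
tx4b2: no from pylon -> abort (commits=3)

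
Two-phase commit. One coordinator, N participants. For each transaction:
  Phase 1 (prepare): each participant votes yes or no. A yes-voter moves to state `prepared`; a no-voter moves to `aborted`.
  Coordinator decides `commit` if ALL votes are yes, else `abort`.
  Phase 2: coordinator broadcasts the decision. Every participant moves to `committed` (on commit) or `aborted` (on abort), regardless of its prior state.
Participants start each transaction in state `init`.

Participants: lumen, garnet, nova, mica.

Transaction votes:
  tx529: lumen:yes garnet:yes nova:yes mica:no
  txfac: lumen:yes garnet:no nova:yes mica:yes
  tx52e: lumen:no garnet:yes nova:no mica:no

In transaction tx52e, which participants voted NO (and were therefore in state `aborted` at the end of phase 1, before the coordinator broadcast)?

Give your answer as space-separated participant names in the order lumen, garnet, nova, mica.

Txn tx52e phase 1: lumen no -> aborted; garnet yes -> prepared; nova no -> aborted; mica no -> aborted

Answer: lumen nova mica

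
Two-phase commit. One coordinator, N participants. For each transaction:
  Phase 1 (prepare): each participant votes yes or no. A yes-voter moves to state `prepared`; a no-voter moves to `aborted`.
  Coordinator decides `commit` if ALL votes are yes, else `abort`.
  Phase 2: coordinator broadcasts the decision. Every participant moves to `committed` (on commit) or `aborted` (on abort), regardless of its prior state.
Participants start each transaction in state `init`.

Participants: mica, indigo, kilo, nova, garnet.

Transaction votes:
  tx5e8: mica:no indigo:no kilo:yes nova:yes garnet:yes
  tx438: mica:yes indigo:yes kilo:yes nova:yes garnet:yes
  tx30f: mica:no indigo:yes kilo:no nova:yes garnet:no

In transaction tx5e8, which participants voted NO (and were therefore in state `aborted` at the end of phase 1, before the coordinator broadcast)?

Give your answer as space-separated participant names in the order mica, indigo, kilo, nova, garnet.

Txn tx5e8 phase 1: mica no -> aborted; indigo no -> aborted; kilo yes -> prepared; nova yes -> prepared; garnet yes -> prepared

Answer: mica indigo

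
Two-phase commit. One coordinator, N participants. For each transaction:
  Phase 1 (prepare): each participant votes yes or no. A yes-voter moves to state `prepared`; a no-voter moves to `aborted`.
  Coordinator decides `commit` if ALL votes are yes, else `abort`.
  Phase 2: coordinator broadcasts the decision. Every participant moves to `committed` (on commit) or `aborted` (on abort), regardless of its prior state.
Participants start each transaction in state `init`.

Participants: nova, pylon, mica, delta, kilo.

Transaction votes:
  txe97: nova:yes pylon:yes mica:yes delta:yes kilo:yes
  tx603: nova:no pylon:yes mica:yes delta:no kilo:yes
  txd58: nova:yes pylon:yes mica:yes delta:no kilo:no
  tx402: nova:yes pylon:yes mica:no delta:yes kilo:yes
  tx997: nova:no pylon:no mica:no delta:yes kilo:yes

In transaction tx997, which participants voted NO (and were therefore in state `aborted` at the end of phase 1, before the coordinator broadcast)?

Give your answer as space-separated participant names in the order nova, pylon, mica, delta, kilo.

Answer: nova pylon mica

Derivation:
Txn tx997 phase 1: nova no -> aborted; pylon no -> aborted; mica no -> aborted; delta yes -> prepared; kilo yes -> prepared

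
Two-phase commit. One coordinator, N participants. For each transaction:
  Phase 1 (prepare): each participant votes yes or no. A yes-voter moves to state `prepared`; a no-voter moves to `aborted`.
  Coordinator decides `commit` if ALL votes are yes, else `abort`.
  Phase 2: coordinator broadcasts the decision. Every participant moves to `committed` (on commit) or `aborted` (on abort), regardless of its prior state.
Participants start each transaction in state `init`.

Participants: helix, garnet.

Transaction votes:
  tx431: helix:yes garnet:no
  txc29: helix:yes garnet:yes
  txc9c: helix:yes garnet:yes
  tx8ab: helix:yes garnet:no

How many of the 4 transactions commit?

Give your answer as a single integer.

Answer: 2

Derivation:
tx431: no from garnet -> abort (commits=0)
txc29: all yes -> commit (commits=1)
txc9c: all yes -> commit (commits=2)
tx8ab: no from garnet -> abort (commits=2)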